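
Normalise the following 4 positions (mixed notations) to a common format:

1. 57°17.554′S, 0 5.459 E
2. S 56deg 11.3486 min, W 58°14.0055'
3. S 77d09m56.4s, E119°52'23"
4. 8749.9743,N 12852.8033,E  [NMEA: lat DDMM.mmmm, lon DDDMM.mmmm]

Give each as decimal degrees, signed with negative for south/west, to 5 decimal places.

Point 1:
  Lat: 17.554′ = 0.292567°; total 57.292567
  hemisphere S, so the sign is −
  λ: 5.459′ = 0.090983°; total 0.090983
  E → positive
Point 2:
  φ: 11.3486′ = 0.189143°; total 56.189143
  S → negative
  Lon: 58 + 14.0055/60 = 58.233425
  hemisphere W, so the sign is −
Point 3:
  φ: 77° + 9/60 + 56.4/3600 = 77 + 0.150000 + 0.015667 = 77.165667
  hemisphere S, so the sign is −
  Lon: 52′ + 23″ = 52.38333′; 119 + 52.38333/60 = 119.873056
  E → positive
Point 4:
  φ: split at 2 digits → 87° and 49.9743′; 87 + 49.9743/60 = 87.832905
  N → positive
  Lon: split at 3 digits → 128° and 52.8033′; 128 + 52.8033/60 = 128.880055
  E ⇒ keep positive

1. -57.29257, 0.09098
2. -56.18914, -58.23343
3. -77.16567, 119.87306
4. 87.83291, 128.88006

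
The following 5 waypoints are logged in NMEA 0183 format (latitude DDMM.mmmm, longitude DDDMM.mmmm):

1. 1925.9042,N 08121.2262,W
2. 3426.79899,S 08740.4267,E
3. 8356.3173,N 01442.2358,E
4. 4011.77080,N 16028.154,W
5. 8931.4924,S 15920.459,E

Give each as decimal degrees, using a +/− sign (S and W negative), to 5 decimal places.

1. 19.43174, -81.35377
2. -34.44665, 87.67378
3. 83.93862, 14.70393
4. 40.19618, -160.46923
5. -89.52487, 159.34098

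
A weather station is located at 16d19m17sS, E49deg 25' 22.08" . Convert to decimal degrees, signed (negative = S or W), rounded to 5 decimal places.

Lat: 19′ + 17″ = 19.28333′; 16 + 19.28333/60 = 16.321389
S ⇒ negate
Lon: 49 + 25/60 + 22.08/3600 = 49.422800
E → positive

-16.32139, 49.42280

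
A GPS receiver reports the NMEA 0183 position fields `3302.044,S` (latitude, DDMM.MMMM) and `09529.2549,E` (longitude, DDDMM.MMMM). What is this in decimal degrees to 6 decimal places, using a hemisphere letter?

Latitude: degrees = first 2 digits = 33, minutes = 2.044; 33 + 2.044/60 = 33.0340667
Longitude: degrees = first 3 digits = 95, minutes = 29.2549; 95 + 29.2549/60 = 95.4875817

33.034067° S, 95.487582° E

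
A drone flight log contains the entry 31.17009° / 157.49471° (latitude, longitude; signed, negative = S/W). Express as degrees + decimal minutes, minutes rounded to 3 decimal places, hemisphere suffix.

31° 10.205′ N, 157° 29.683′ E

Lat: fractional part 0.170090 → 10.20540 minutes
Longitude: minutes = (157.494710 − 157) × 60 = 29.68260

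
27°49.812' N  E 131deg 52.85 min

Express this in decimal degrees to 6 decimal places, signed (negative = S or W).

27.830200, 131.880833

Lat: 27 + 49.812/60 = 27.8302000
N ⇒ keep positive
λ: 131 + 52.85/60 = 131.8808333
E → positive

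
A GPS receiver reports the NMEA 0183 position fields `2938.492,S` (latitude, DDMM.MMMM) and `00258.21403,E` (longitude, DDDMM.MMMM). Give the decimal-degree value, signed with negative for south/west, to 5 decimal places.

φ: split at 2 digits → 29° and 38.492′; 29 + 38.492/60 = 29.641533
hemisphere S, so the sign is −
λ: degrees = first 3 digits = 2, minutes = 58.21403; 2 + 58.21403/60 = 2.970234
E ⇒ keep positive

-29.64153, 2.97023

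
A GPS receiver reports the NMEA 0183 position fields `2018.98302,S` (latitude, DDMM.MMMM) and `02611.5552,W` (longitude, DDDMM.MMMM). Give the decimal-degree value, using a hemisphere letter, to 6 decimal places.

20.316384° S, 26.192587° W

φ: degrees = first 2 digits = 20, minutes = 18.98302; 20 + 18.98302/60 = 20.3163837
Longitude: degrees = first 3 digits = 26, minutes = 11.5552; 26 + 11.5552/60 = 26.1925867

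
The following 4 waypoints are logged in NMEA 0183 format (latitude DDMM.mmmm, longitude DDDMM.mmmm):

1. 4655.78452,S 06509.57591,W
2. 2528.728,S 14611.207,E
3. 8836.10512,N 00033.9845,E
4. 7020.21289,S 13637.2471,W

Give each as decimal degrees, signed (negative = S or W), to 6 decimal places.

1. -46.929742, -65.159599
2. -25.478800, 146.186783
3. 88.601752, 0.566408
4. -70.336882, -136.620785

Point 1:
  Lat: split at 2 digits → 46° and 55.78452′; 46 + 55.78452/60 = 46.9297420
  hemisphere S, so the sign is −
  Longitude: degrees = first 3 digits = 65, minutes = 9.57591; 65 + 9.57591/60 = 65.1595985
  W ⇒ negate
Point 2:
  Latitude: degrees = first 2 digits = 25, minutes = 28.728; 25 + 28.728/60 = 25.4788000
  hemisphere S, so the sign is −
  Lon: degrees = first 3 digits = 146, minutes = 11.207; 146 + 11.207/60 = 146.1867833
  E → positive
Point 3:
  φ: degrees = first 2 digits = 88, minutes = 36.10512; 88 + 36.10512/60 = 88.6017520
  N → positive
  Lon: split at 3 digits → 000° and 33.9845′; 0 + 33.9845/60 = 0.5664083
  E → positive
Point 4:
  φ: split at 2 digits → 70° and 20.21289′; 70 + 20.21289/60 = 70.3368815
  S ⇒ negate
  λ: degrees = first 3 digits = 136, minutes = 37.2471; 136 + 37.2471/60 = 136.6207850
  W → negative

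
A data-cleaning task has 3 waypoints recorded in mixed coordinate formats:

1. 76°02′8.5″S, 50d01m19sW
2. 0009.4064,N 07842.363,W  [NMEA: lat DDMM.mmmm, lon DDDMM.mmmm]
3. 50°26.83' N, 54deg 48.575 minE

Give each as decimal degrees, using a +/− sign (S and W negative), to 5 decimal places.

1. -76.03569, -50.02194
2. 0.15677, -78.70605
3. 50.44717, 54.80958

Point 1:
  Lat: 2′ + 8.5″ = 2.14167′; 76 + 2.14167/60 = 76.035694
  S ⇒ negate
  Lon: 50 + 1/60 + 19/3600 = 50.021944
  W → negative
Point 2:
  Lat: degrees = first 2 digits = 0, minutes = 9.4064; 0 + 9.4064/60 = 0.156773
  N ⇒ keep positive
  Lon: split at 3 digits → 078° and 42.363′; 78 + 42.363/60 = 78.706050
  hemisphere W, so the sign is −
Point 3:
  φ: 50 + 26.83/60 = 50.447167
  N → positive
  Lon: 48.575′ = 0.809583°; total 54.809583
  E ⇒ keep positive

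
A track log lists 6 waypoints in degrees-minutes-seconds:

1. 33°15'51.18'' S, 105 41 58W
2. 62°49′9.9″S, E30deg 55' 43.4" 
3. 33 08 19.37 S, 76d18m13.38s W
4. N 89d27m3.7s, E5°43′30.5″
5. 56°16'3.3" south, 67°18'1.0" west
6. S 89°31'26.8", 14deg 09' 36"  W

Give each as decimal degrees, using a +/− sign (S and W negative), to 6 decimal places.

1. -33.264217, -105.699444
2. -62.819417, 30.928722
3. -33.138714, -76.303717
4. 89.451028, 5.725139
5. -56.267583, -67.300278
6. -89.524111, -14.160000

Point 1:
  φ: 33° + 15/60 + 51.18/3600 = 33 + 0.250000 + 0.014217 = 33.2642167
  S ⇒ negate
  Longitude: 41′ + 58″ = 41.96667′; 105 + 41.96667/60 = 105.6994444
  hemisphere W, so the sign is −
Point 2:
  Lat: 49′ + 9.9″ = 49.16500′; 62 + 49.16500/60 = 62.8194167
  S ⇒ negate
  Lon: 30 + 55/60 + 43.4/3600 = 30.9287222
  E ⇒ keep positive
Point 3:
  φ: 33 + 8/60 + 19.37/3600 = 33.1387139
  S ⇒ negate
  Lon: 18′ + 13.38″ = 18.22300′; 76 + 18.22300/60 = 76.3037167
  W ⇒ negate
Point 4:
  φ: 89 + 27/60 + 3.7/3600 = 89.4510278
  N → positive
  λ: 5° + 43/60 + 30.5/3600 = 5 + 0.716667 + 0.008472 = 5.7251389
  E ⇒ keep positive
Point 5:
  φ: 16′ + 3.3″ = 16.05500′; 56 + 16.05500/60 = 56.2675833
  S ⇒ negate
  Longitude: 67° + 18/60 + 1/3600 = 67 + 0.300000 + 0.000278 = 67.3002778
  W → negative
Point 6:
  Lat: 89 + 31/60 + 26.8/3600 = 89.5241111
  hemisphere S, so the sign is −
  Lon: 14 + 9/60 + 36/3600 = 14.1600000
  W → negative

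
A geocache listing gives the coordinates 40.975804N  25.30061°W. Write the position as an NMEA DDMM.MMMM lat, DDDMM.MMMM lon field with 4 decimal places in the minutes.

4058.5482,N / 02518.0366,W

φ: fractional part 0.975804 → 58.548240 minutes
Lon: 25° + 0.300610 × 60 = 25° 18.036600′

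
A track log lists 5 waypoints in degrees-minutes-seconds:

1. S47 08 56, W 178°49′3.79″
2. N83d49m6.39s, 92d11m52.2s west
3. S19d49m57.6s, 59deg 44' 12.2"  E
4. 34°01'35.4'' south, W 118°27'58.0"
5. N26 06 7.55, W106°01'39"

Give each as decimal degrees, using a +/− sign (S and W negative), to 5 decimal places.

Point 1:
  Lat: 8′ + 56″ = 8.93333′; 47 + 8.93333/60 = 47.148889
  S ⇒ negate
  Lon: 178 + 49/60 + 3.79/3600 = 178.817719
  W ⇒ negate
Point 2:
  Latitude: 49′ + 6.39″ = 49.10650′; 83 + 49.10650/60 = 83.818442
  N → positive
  Longitude: 92 + 11/60 + 52.2/3600 = 92.197833
  W → negative
Point 3:
  Lat: 19 + 49/60 + 57.6/3600 = 19.832667
  S ⇒ negate
  λ: 59 + 44/60 + 12.2/3600 = 59.736722
  E → positive
Point 4:
  φ: 34° + 1/60 + 35.4/3600 = 34 + 0.016667 + 0.009833 = 34.026500
  S → negative
  Lon: 27′ + 58″ = 27.96667′; 118 + 27.96667/60 = 118.466111
  W ⇒ negate
Point 5:
  φ: 26° + 6/60 + 7.55/3600 = 26 + 0.100000 + 0.002097 = 26.102097
  N ⇒ keep positive
  Longitude: 106° + 1/60 + 39/3600 = 106 + 0.016667 + 0.010833 = 106.027500
  W ⇒ negate

1. -47.14889, -178.81772
2. 83.81844, -92.19783
3. -19.83267, 59.73672
4. -34.02650, -118.46611
5. 26.10210, -106.02750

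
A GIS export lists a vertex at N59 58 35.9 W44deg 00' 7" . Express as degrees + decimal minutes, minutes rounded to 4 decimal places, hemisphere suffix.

Lat: 58 + 35.9/60 = 58.598333′
λ: 0 + 7/60 = 0.116667′

59° 58.5983′ N, 44° 0.1167′ W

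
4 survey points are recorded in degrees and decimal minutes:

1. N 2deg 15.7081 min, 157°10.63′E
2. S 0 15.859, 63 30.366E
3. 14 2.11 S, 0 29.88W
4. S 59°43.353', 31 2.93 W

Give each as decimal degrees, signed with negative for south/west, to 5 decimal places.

1. 2.26180, 157.17717
2. -0.26432, 63.50610
3. -14.03517, -0.49800
4. -59.72255, -31.04883

Point 1:
  Latitude: 15.7081′ = 0.261802°; total 2.261802
  N → positive
  Lon: 157 + 10.63/60 = 157.177167
  E ⇒ keep positive
Point 2:
  Lat: 15.859′ = 0.264317°; total 0.264317
  S → negative
  λ: 30.366′ = 0.506100°; total 63.506100
  E ⇒ keep positive
Point 3:
  Latitude: 2.11′ = 0.035167°; total 14.035167
  hemisphere S, so the sign is −
  Longitude: 29.88′ = 0.498000°; total 0.498000
  hemisphere W, so the sign is −
Point 4:
  Latitude: 43.353′ = 0.722550°; total 59.722550
  S → negative
  λ: 31 + 2.93/60 = 31.048833
  hemisphere W, so the sign is −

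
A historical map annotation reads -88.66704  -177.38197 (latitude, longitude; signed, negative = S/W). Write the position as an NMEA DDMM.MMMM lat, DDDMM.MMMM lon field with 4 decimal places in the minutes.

8840.0224,S / 17722.9182,W

Latitude is negative → S; |value| = 88.667040
Latitude: minutes = (88.667040 − 88) × 60 = 40.022400
Longitude is negative → W; |value| = 177.381970
Longitude: minutes = (177.381970 − 177) × 60 = 22.918200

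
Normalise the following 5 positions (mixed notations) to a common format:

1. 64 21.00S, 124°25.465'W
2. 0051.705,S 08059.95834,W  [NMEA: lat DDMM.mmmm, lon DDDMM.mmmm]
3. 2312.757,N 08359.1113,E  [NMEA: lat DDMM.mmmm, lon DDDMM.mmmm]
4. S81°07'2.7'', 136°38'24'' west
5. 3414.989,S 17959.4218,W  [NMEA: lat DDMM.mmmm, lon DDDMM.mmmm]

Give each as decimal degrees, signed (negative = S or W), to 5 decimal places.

Point 1:
  Lat: 21′ = 0.350000°; total 64.350000
  hemisphere S, so the sign is −
  Longitude: 25.465′ = 0.424417°; total 124.424417
  hemisphere W, so the sign is −
Point 2:
  φ: degrees = first 2 digits = 0, minutes = 51.705; 0 + 51.705/60 = 0.861750
  S → negative
  Longitude: degrees = first 3 digits = 80, minutes = 59.95834; 80 + 59.95834/60 = 80.999306
  hemisphere W, so the sign is −
Point 3:
  Latitude: split at 2 digits → 23° and 12.757′; 23 + 12.757/60 = 23.212617
  N ⇒ keep positive
  Longitude: split at 3 digits → 083° and 59.1113′; 83 + 59.1113/60 = 83.985188
  E ⇒ keep positive
Point 4:
  Lat: 81° + 7/60 + 2.7/3600 = 81 + 0.116667 + 0.000750 = 81.117417
  S → negative
  Longitude: 136° + 38/60 + 24/3600 = 136 + 0.633333 + 0.006667 = 136.640000
  W ⇒ negate
Point 5:
  Latitude: degrees = first 2 digits = 34, minutes = 14.989; 34 + 14.989/60 = 34.249817
  hemisphere S, so the sign is −
  λ: degrees = first 3 digits = 179, minutes = 59.4218; 179 + 59.4218/60 = 179.990363
  W ⇒ negate

1. -64.35000, -124.42442
2. -0.86175, -80.99931
3. 23.21262, 83.98519
4. -81.11742, -136.64000
5. -34.24982, -179.99036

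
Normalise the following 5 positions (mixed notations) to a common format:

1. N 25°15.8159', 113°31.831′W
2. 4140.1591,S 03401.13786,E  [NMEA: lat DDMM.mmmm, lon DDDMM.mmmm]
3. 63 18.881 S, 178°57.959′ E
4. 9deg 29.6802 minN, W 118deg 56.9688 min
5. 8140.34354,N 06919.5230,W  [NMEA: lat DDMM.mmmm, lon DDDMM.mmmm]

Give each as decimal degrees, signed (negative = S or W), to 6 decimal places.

Point 1:
  Latitude: 15.8159′ = 0.263598°; total 25.2635983
  N → positive
  Longitude: 31.831′ = 0.530517°; total 113.5305167
  W ⇒ negate
Point 2:
  Latitude: split at 2 digits → 41° and 40.1591′; 41 + 40.1591/60 = 41.6693183
  S ⇒ negate
  λ: degrees = first 3 digits = 34, minutes = 1.13786; 34 + 1.13786/60 = 34.0189643
  E ⇒ keep positive
Point 3:
  Lat: 18.881′ = 0.314683°; total 63.3146833
  hemisphere S, so the sign is −
  λ: 57.959′ = 0.965983°; total 178.9659833
  E ⇒ keep positive
Point 4:
  Lat: 29.6802′ = 0.494670°; total 9.4946700
  N → positive
  Longitude: 118 + 56.9688/60 = 118.9494800
  W ⇒ negate
Point 5:
  Lat: split at 2 digits → 81° and 40.34354′; 81 + 40.34354/60 = 81.6723923
  N ⇒ keep positive
  Lon: split at 3 digits → 069° and 19.523′; 69 + 19.523/60 = 69.3253833
  W → negative

1. 25.263598, -113.530517
2. -41.669318, 34.018964
3. -63.314683, 178.965983
4. 9.494670, -118.949480
5. 81.672392, -69.325383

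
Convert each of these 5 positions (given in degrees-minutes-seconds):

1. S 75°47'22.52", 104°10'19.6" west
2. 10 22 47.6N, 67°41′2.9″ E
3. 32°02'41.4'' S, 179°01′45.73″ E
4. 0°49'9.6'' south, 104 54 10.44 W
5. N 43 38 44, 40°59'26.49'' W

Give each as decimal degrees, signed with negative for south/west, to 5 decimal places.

Point 1:
  φ: 75 + 47/60 + 22.52/3600 = 75.789589
  S → negative
  Longitude: 10′ + 19.6″ = 10.32667′; 104 + 10.32667/60 = 104.172111
  W → negative
Point 2:
  Latitude: 10 + 22/60 + 47.6/3600 = 10.379889
  N ⇒ keep positive
  Longitude: 67 + 41/60 + 2.9/3600 = 67.684139
  E ⇒ keep positive
Point 3:
  Latitude: 2′ + 41.4″ = 2.69000′; 32 + 2.69000/60 = 32.044833
  S → negative
  Lon: 179° + 1/60 + 45.73/3600 = 179 + 0.016667 + 0.012703 = 179.029369
  E ⇒ keep positive
Point 4:
  Latitude: 49′ + 9.6″ = 49.16000′; 0 + 49.16000/60 = 0.819333
  hemisphere S, so the sign is −
  Lon: 104° + 54/60 + 10.44/3600 = 104 + 0.900000 + 0.002900 = 104.902900
  W → negative
Point 5:
  Latitude: 43° + 38/60 + 44/3600 = 43 + 0.633333 + 0.012222 = 43.645556
  N → positive
  Longitude: 59′ + 26.49″ = 59.44150′; 40 + 59.44150/60 = 40.990692
  W ⇒ negate

1. -75.78959, -104.17211
2. 10.37989, 67.68414
3. -32.04483, 179.02937
4. -0.81933, -104.90290
5. 43.64556, -40.99069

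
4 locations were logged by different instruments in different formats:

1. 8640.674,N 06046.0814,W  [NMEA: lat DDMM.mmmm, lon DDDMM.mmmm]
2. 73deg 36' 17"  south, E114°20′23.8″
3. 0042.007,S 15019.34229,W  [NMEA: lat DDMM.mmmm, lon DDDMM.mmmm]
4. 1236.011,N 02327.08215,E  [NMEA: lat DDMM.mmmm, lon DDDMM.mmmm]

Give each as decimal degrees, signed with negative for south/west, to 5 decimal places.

1. 86.67790, -60.76802
2. -73.60472, 114.33994
3. -0.70012, -150.32237
4. 12.60018, 23.45137

Point 1:
  Latitude: degrees = first 2 digits = 86, minutes = 40.674; 86 + 40.674/60 = 86.677900
  N ⇒ keep positive
  Lon: split at 3 digits → 060° and 46.0814′; 60 + 46.0814/60 = 60.768023
  hemisphere W, so the sign is −
Point 2:
  φ: 73° + 36/60 + 17/3600 = 73 + 0.600000 + 0.004722 = 73.604722
  S → negative
  Longitude: 114° + 20/60 + 23.8/3600 = 114 + 0.333333 + 0.006611 = 114.339944
  E → positive
Point 3:
  φ: split at 2 digits → 00° and 42.007′; 0 + 42.007/60 = 0.700117
  S → negative
  λ: split at 3 digits → 150° and 19.34229′; 150 + 19.34229/60 = 150.322372
  W → negative
Point 4:
  Latitude: degrees = first 2 digits = 12, minutes = 36.011; 12 + 36.011/60 = 12.600183
  N → positive
  Longitude: split at 3 digits → 023° and 27.08215′; 23 + 27.08215/60 = 23.451369
  E ⇒ keep positive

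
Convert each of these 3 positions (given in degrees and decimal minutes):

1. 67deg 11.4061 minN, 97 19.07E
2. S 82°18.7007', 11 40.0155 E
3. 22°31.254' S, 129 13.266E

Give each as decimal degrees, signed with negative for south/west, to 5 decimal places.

1. 67.19010, 97.31783
2. -82.31168, 11.66693
3. -22.52090, 129.22110

Point 1:
  φ: 11.4061′ = 0.190102°; total 67.190102
  N → positive
  Longitude: 19.07′ = 0.317833°; total 97.317833
  E ⇒ keep positive
Point 2:
  Lat: 18.7007′ = 0.311678°; total 82.311678
  S ⇒ negate
  λ: 11 + 40.0155/60 = 11.666925
  E → positive
Point 3:
  Lat: 22 + 31.254/60 = 22.520900
  S → negative
  λ: 13.266′ = 0.221100°; total 129.221100
  E → positive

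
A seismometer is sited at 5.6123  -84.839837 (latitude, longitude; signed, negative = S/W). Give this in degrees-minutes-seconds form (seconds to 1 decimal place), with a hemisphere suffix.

φ: whole degrees 5; 36.73800′ → 36′ and 44.280″
Longitude is negative → W; |value| = 84.839837
Longitude: whole degrees 84; 50.39022′ → 50′ and 23.413″

5°36′44.3″ N, 84°50′23.4″ W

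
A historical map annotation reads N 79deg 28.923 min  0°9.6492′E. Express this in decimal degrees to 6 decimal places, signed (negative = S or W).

Lat: 79 + 28.923/60 = 79.4820500
N → positive
λ: 0 + 9.6492/60 = 0.1608200
E ⇒ keep positive

79.482050, 0.160820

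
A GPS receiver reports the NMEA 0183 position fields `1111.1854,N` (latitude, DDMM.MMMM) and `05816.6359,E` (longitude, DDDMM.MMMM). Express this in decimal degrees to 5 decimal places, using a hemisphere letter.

Lat: degrees = first 2 digits = 11, minutes = 11.1854; 11 + 11.1854/60 = 11.186423
Longitude: degrees = first 3 digits = 58, minutes = 16.6359; 58 + 16.6359/60 = 58.277265

11.18642° N, 58.27727° E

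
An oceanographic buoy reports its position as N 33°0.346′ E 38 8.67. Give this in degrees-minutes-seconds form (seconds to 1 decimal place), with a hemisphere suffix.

φ: 0.34600′ → 0′ and 0.34600 × 60 = 20.760″
λ: 8.67000′ → 8′ and 0.67000 × 60 = 40.200″

33°00′20.8″ N, 38°08′40.2″ E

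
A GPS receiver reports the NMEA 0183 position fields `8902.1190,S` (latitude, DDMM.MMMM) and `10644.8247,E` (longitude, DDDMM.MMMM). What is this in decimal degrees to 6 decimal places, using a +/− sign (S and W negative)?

-89.035317, 106.747078

Lat: degrees = first 2 digits = 89, minutes = 2.119; 89 + 2.119/60 = 89.0353167
hemisphere S, so the sign is −
Lon: split at 3 digits → 106° and 44.8247′; 106 + 44.8247/60 = 106.7470783
E ⇒ keep positive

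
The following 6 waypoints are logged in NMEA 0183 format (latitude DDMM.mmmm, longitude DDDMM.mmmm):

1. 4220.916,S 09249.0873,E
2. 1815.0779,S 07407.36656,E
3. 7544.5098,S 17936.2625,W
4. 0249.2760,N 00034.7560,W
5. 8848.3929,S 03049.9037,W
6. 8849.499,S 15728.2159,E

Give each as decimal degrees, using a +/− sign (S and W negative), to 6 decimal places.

Point 1:
  φ: degrees = first 2 digits = 42, minutes = 20.916; 42 + 20.916/60 = 42.3486000
  hemisphere S, so the sign is −
  λ: degrees = first 3 digits = 92, minutes = 49.0873; 92 + 49.0873/60 = 92.8181217
  E → positive
Point 2:
  Latitude: degrees = first 2 digits = 18, minutes = 15.0779; 18 + 15.0779/60 = 18.2512983
  hemisphere S, so the sign is −
  Longitude: split at 3 digits → 074° and 7.36656′; 74 + 7.36656/60 = 74.1227760
  E → positive
Point 3:
  Lat: degrees = first 2 digits = 75, minutes = 44.5098; 75 + 44.5098/60 = 75.7418300
  S ⇒ negate
  λ: split at 3 digits → 179° and 36.2625′; 179 + 36.2625/60 = 179.6043750
  W → negative
Point 4:
  Lat: degrees = first 2 digits = 2, minutes = 49.276; 2 + 49.276/60 = 2.8212667
  N ⇒ keep positive
  Lon: split at 3 digits → 000° and 34.756′; 0 + 34.756/60 = 0.5792667
  W ⇒ negate
Point 5:
  Lat: degrees = first 2 digits = 88, minutes = 48.3929; 88 + 48.3929/60 = 88.8065483
  S → negative
  Longitude: split at 3 digits → 030° and 49.9037′; 30 + 49.9037/60 = 30.8317283
  hemisphere W, so the sign is −
Point 6:
  Lat: degrees = first 2 digits = 88, minutes = 49.499; 88 + 49.499/60 = 88.8249833
  S → negative
  λ: split at 3 digits → 157° and 28.2159′; 157 + 28.2159/60 = 157.4702650
  E ⇒ keep positive

1. -42.348600, 92.818122
2. -18.251298, 74.122776
3. -75.741830, -179.604375
4. 2.821267, -0.579267
5. -88.806548, -30.831728
6. -88.824983, 157.470265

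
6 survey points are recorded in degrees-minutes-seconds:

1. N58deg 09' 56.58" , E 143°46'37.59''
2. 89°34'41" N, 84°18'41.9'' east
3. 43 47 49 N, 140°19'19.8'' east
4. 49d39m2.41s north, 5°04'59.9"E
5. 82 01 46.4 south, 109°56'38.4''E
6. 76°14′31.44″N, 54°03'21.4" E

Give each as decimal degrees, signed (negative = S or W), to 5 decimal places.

Point 1:
  Lat: 58 + 9/60 + 56.58/3600 = 58.165717
  N ⇒ keep positive
  Lon: 46′ + 37.59″ = 46.62650′; 143 + 46.62650/60 = 143.777108
  E ⇒ keep positive
Point 2:
  Latitude: 89 + 34/60 + 41/3600 = 89.578056
  N ⇒ keep positive
  Longitude: 18′ + 41.9″ = 18.69833′; 84 + 18.69833/60 = 84.311639
  E ⇒ keep positive
Point 3:
  Latitude: 47′ + 49″ = 47.81667′; 43 + 47.81667/60 = 43.796944
  N ⇒ keep positive
  λ: 19′ + 19.8″ = 19.33000′; 140 + 19.33000/60 = 140.322167
  E → positive
Point 4:
  φ: 49° + 39/60 + 2.41/3600 = 49 + 0.650000 + 0.000669 = 49.650669
  N → positive
  Longitude: 5° + 4/60 + 59.9/3600 = 5 + 0.066667 + 0.016639 = 5.083306
  E → positive
Point 5:
  φ: 82 + 1/60 + 46.4/3600 = 82.029556
  S → negative
  Longitude: 56′ + 38.4″ = 56.64000′; 109 + 56.64000/60 = 109.944000
  E → positive
Point 6:
  Lat: 76 + 14/60 + 31.44/3600 = 76.242067
  N ⇒ keep positive
  λ: 3′ + 21.4″ = 3.35667′; 54 + 3.35667/60 = 54.055944
  E → positive

1. 58.16572, 143.77711
2. 89.57806, 84.31164
3. 43.79694, 140.32217
4. 49.65067, 5.08331
5. -82.02956, 109.94400
6. 76.24207, 54.05594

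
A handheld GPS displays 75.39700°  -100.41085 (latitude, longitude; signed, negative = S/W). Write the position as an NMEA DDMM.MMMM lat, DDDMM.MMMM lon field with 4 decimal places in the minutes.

7523.8200,N / 10024.6510,W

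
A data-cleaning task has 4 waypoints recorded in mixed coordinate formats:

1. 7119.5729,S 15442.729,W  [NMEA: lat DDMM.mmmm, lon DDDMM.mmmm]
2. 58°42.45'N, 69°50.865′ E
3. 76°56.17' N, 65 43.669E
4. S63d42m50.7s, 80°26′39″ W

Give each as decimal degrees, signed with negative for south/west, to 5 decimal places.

1. -71.32622, -154.71215
2. 58.70750, 69.84775
3. 76.93617, 65.72782
4. -63.71408, -80.44417

Point 1:
  Lat: split at 2 digits → 71° and 19.5729′; 71 + 19.5729/60 = 71.326215
  S ⇒ negate
  Lon: split at 3 digits → 154° and 42.729′; 154 + 42.729/60 = 154.712150
  W → negative
Point 2:
  φ: 58 + 42.45/60 = 58.707500
  N → positive
  Longitude: 50.865′ = 0.847750°; total 69.847750
  E ⇒ keep positive
Point 3:
  φ: 76 + 56.17/60 = 76.936167
  N → positive
  Lon: 65 + 43.669/60 = 65.727817
  E ⇒ keep positive
Point 4:
  Latitude: 42′ + 50.7″ = 42.84500′; 63 + 42.84500/60 = 63.714083
  S → negative
  Lon: 80° + 26/60 + 39/3600 = 80 + 0.433333 + 0.010833 = 80.444167
  W ⇒ negate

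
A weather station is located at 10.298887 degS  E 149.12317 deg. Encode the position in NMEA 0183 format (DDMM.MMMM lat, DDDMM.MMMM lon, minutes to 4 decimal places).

1017.9332,S / 14907.3902,E

Lat: fractional part 0.298887 → 17.933220 minutes
λ: minutes = (149.123170 − 149) × 60 = 7.390200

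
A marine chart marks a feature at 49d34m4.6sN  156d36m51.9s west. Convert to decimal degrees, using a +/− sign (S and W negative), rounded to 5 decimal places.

φ: 34′ + 4.6″ = 34.07667′; 49 + 34.07667/60 = 49.567944
N → positive
Lon: 156 + 36/60 + 51.9/3600 = 156.614417
W ⇒ negate

49.56794, -156.61442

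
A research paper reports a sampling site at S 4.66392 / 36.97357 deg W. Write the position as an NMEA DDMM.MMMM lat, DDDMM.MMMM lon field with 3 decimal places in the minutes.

Lat: 4° + 0.663920 × 60 = 4° 39.83520′
Longitude: minutes = (36.973570 − 36) × 60 = 58.41420

0439.835,S / 03658.414,W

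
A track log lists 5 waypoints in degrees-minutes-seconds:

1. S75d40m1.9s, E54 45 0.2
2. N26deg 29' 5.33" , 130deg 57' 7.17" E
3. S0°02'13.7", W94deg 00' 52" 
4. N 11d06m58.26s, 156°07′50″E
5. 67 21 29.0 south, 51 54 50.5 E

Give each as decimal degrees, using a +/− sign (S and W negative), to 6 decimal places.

Point 1:
  Latitude: 75° + 40/60 + 1.9/3600 = 75 + 0.666667 + 0.000528 = 75.6671944
  S ⇒ negate
  Longitude: 54° + 45/60 + 0.2/3600 = 54 + 0.750000 + 0.000056 = 54.7500556
  E ⇒ keep positive
Point 2:
  Latitude: 26 + 29/60 + 5.33/3600 = 26.4848139
  N → positive
  λ: 57′ + 7.17″ = 57.11950′; 130 + 57.11950/60 = 130.9519917
  E ⇒ keep positive
Point 3:
  Lat: 0° + 2/60 + 13.7/3600 = 0 + 0.033333 + 0.003806 = 0.0371389
  S ⇒ negate
  Lon: 94° + 0/60 + 52/3600 = 94 + 0.000000 + 0.014444 = 94.0144444
  hemisphere W, so the sign is −
Point 4:
  Latitude: 11 + 6/60 + 58.26/3600 = 11.1161833
  N → positive
  λ: 7′ + 50″ = 7.83333′; 156 + 7.83333/60 = 156.1305556
  E ⇒ keep positive
Point 5:
  φ: 67° + 21/60 + 29/3600 = 67 + 0.350000 + 0.008056 = 67.3580556
  S → negative
  λ: 51° + 54/60 + 50.5/3600 = 51 + 0.900000 + 0.014028 = 51.9140278
  E ⇒ keep positive

1. -75.667194, 54.750056
2. 26.484814, 130.951992
3. -0.037139, -94.014444
4. 11.116183, 156.130556
5. -67.358056, 51.914028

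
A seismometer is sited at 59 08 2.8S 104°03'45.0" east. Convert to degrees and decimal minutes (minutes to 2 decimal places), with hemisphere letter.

59° 8.05′ S, 104° 3.75′ E

Latitude: seconds/60 = 0.04667; minutes = 8 + 0.04667 = 8.0467
Lon: 3 + 45/60 = 3.7500′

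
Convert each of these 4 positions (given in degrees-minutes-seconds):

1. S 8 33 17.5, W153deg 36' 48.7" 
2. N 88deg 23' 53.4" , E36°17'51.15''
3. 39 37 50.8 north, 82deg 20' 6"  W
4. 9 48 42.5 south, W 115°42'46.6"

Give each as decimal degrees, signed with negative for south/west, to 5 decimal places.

1. -8.55486, -153.61353
2. 88.39817, 36.29754
3. 39.63078, -82.33500
4. -9.81181, -115.71294

Point 1:
  φ: 8° + 33/60 + 17.5/3600 = 8 + 0.550000 + 0.004861 = 8.554861
  S → negative
  Longitude: 153 + 36/60 + 48.7/3600 = 153.613528
  hemisphere W, so the sign is −
Point 2:
  Latitude: 88 + 23/60 + 53.4/3600 = 88.398167
  N → positive
  λ: 17′ + 51.15″ = 17.85250′; 36 + 17.85250/60 = 36.297542
  E → positive
Point 3:
  φ: 39 + 37/60 + 50.8/3600 = 39.630778
  N → positive
  λ: 82 + 20/60 + 6/3600 = 82.335000
  W ⇒ negate
Point 4:
  Lat: 48′ + 42.5″ = 48.70833′; 9 + 48.70833/60 = 9.811806
  S ⇒ negate
  Longitude: 115° + 42/60 + 46.6/3600 = 115 + 0.700000 + 0.012944 = 115.712944
  hemisphere W, so the sign is −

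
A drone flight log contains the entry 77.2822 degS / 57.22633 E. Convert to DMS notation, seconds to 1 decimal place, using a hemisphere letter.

Latitude: 0.282200 × 60 = 16.93200′ → 16′, remainder × 60 = 55.920″
Longitude: 0.226330 × 60 = 13.57980′ → 13′, remainder × 60 = 34.788″

77°16′55.9″ S, 57°13′34.8″ E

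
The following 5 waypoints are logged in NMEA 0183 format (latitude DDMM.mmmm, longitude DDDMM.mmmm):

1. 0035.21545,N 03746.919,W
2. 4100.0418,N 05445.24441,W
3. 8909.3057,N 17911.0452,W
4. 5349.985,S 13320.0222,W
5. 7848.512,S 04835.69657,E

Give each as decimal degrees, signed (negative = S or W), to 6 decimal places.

Point 1:
  Latitude: degrees = first 2 digits = 0, minutes = 35.21545; 0 + 35.21545/60 = 0.5869242
  N ⇒ keep positive
  Longitude: degrees = first 3 digits = 37, minutes = 46.919; 37 + 46.919/60 = 37.7819833
  hemisphere W, so the sign is −
Point 2:
  Lat: split at 2 digits → 41° and 0.0418′; 41 + 0.0418/60 = 41.0006967
  N ⇒ keep positive
  λ: split at 3 digits → 054° and 45.24441′; 54 + 45.24441/60 = 54.7540735
  hemisphere W, so the sign is −
Point 3:
  Lat: degrees = first 2 digits = 89, minutes = 9.3057; 89 + 9.3057/60 = 89.1550950
  N ⇒ keep positive
  λ: split at 3 digits → 179° and 11.0452′; 179 + 11.0452/60 = 179.1840867
  W ⇒ negate
Point 4:
  φ: split at 2 digits → 53° and 49.985′; 53 + 49.985/60 = 53.8330833
  S ⇒ negate
  Longitude: split at 3 digits → 133° and 20.0222′; 133 + 20.0222/60 = 133.3337033
  W → negative
Point 5:
  φ: split at 2 digits → 78° and 48.512′; 78 + 48.512/60 = 78.8085333
  S ⇒ negate
  Longitude: split at 3 digits → 048° and 35.69657′; 48 + 35.69657/60 = 48.5949428
  E ⇒ keep positive

1. 0.586924, -37.781983
2. 41.000697, -54.754074
3. 89.155095, -179.184087
4. -53.833083, -133.333703
5. -78.808533, 48.594943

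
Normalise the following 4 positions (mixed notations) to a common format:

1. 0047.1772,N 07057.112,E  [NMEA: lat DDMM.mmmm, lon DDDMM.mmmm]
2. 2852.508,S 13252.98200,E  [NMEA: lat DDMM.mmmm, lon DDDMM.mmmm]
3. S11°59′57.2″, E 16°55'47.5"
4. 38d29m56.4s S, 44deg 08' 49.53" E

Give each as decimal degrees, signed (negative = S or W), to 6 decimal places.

Point 1:
  Latitude: split at 2 digits → 00° and 47.1772′; 0 + 47.1772/60 = 0.7862867
  N ⇒ keep positive
  Longitude: split at 3 digits → 070° and 57.112′; 70 + 57.112/60 = 70.9518667
  E → positive
Point 2:
  Lat: split at 2 digits → 28° and 52.508′; 28 + 52.508/60 = 28.8751333
  S ⇒ negate
  Longitude: degrees = first 3 digits = 132, minutes = 52.982; 132 + 52.982/60 = 132.8830333
  E ⇒ keep positive
Point 3:
  φ: 11 + 59/60 + 57.2/3600 = 11.9992222
  hemisphere S, so the sign is −
  λ: 16° + 55/60 + 47.5/3600 = 16 + 0.916667 + 0.013194 = 16.9298611
  E ⇒ keep positive
Point 4:
  Lat: 38 + 29/60 + 56.4/3600 = 38.4990000
  S → negative
  Lon: 44 + 8/60 + 49.53/3600 = 44.1470917
  E ⇒ keep positive

1. 0.786287, 70.951867
2. -28.875133, 132.883033
3. -11.999222, 16.929861
4. -38.499000, 44.147092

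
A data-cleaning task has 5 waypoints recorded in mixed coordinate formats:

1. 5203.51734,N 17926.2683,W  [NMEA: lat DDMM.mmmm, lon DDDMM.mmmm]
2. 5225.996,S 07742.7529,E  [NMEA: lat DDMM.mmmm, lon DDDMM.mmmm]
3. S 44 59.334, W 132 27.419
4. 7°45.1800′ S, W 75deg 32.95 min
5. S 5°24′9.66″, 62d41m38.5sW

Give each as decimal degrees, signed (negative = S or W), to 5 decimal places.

Point 1:
  Latitude: split at 2 digits → 52° and 3.51734′; 52 + 3.51734/60 = 52.058622
  N → positive
  Lon: split at 3 digits → 179° and 26.2683′; 179 + 26.2683/60 = 179.437805
  W → negative
Point 2:
  Latitude: split at 2 digits → 52° and 25.996′; 52 + 25.996/60 = 52.433267
  hemisphere S, so the sign is −
  λ: split at 3 digits → 077° and 42.7529′; 77 + 42.7529/60 = 77.712548
  E ⇒ keep positive
Point 3:
  φ: 44 + 59.334/60 = 44.988900
  S → negative
  Lon: 132 + 27.419/60 = 132.456983
  hemisphere W, so the sign is −
Point 4:
  Latitude: 7 + 45.18/60 = 7.753000
  S → negative
  Lon: 75 + 32.95/60 = 75.549167
  W → negative
Point 5:
  Lat: 5 + 24/60 + 9.66/3600 = 5.402683
  S → negative
  Lon: 41′ + 38.5″ = 41.64167′; 62 + 41.64167/60 = 62.694028
  W ⇒ negate

1. 52.05862, -179.43781
2. -52.43327, 77.71255
3. -44.98890, -132.45698
4. -7.75300, -75.54917
5. -5.40268, -62.69403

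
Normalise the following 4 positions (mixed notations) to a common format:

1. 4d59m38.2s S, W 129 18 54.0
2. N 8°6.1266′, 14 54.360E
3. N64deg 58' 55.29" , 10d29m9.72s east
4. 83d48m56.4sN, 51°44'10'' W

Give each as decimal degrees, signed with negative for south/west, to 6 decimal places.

Point 1:
  Latitude: 4° + 59/60 + 38.2/3600 = 4 + 0.983333 + 0.010611 = 4.9939444
  S → negative
  Lon: 129 + 18/60 + 54/3600 = 129.3150000
  W → negative
Point 2:
  Lat: 8 + 6.1266/60 = 8.1021100
  N ⇒ keep positive
  Lon: 54.36′ = 0.906000°; total 14.9060000
  E → positive
Point 3:
  Lat: 64° + 58/60 + 55.29/3600 = 64 + 0.966667 + 0.015358 = 64.9820250
  N → positive
  Lon: 29′ + 9.72″ = 29.16200′; 10 + 29.16200/60 = 10.4860333
  E ⇒ keep positive
Point 4:
  Latitude: 83° + 48/60 + 56.4/3600 = 83 + 0.800000 + 0.015667 = 83.8156667
  N ⇒ keep positive
  Longitude: 51 + 44/60 + 10/3600 = 51.7361111
  W ⇒ negate

1. -4.993944, -129.315000
2. 8.102110, 14.906000
3. 64.982025, 10.486033
4. 83.815667, -51.736111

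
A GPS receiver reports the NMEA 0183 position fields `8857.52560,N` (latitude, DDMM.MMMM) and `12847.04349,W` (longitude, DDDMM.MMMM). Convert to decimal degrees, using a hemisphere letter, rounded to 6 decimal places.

φ: degrees = first 2 digits = 88, minutes = 57.5256; 88 + 57.5256/60 = 88.9587600
λ: split at 3 digits → 128° and 47.04349′; 128 + 47.04349/60 = 128.7840582

88.958760° N, 128.784058° W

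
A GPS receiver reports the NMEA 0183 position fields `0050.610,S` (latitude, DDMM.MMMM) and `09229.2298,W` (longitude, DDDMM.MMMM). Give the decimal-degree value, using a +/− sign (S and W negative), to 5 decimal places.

Lat: split at 2 digits → 00° and 50.61′; 0 + 50.61/60 = 0.843500
hemisphere S, so the sign is −
Longitude: degrees = first 3 digits = 92, minutes = 29.2298; 92 + 29.2298/60 = 92.487163
hemisphere W, so the sign is −

-0.84350, -92.48716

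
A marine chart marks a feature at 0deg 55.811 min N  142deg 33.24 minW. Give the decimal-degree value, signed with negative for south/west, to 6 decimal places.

0.930183, -142.554000

Lat: 55.811′ = 0.930183°; total 0.9301833
N ⇒ keep positive
λ: 142 + 33.24/60 = 142.5540000
W → negative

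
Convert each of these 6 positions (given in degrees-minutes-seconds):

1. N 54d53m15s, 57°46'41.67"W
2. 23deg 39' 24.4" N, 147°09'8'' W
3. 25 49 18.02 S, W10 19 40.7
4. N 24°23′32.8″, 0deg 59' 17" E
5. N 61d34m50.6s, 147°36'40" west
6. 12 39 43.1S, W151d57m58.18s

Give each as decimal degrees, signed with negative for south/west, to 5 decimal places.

Point 1:
  Latitude: 54° + 53/60 + 15/3600 = 54 + 0.883333 + 0.004167 = 54.887500
  N ⇒ keep positive
  λ: 46′ + 41.67″ = 46.69450′; 57 + 46.69450/60 = 57.778242
  hemisphere W, so the sign is −
Point 2:
  φ: 23° + 39/60 + 24.4/3600 = 23 + 0.650000 + 0.006778 = 23.656778
  N → positive
  Lon: 147° + 9/60 + 8/3600 = 147 + 0.150000 + 0.002222 = 147.152222
  W → negative
Point 3:
  φ: 25° + 49/60 + 18.02/3600 = 25 + 0.816667 + 0.005006 = 25.821672
  S ⇒ negate
  λ: 19′ + 40.7″ = 19.67833′; 10 + 19.67833/60 = 10.327972
  hemisphere W, so the sign is −
Point 4:
  Lat: 23′ + 32.8″ = 23.54667′; 24 + 23.54667/60 = 24.392444
  N → positive
  Longitude: 59′ + 17″ = 59.28333′; 0 + 59.28333/60 = 0.988056
  E ⇒ keep positive
Point 5:
  φ: 34′ + 50.6″ = 34.84333′; 61 + 34.84333/60 = 61.580722
  N → positive
  Longitude: 36′ + 40″ = 36.66667′; 147 + 36.66667/60 = 147.611111
  W → negative
Point 6:
  Latitude: 12° + 39/60 + 43.1/3600 = 12 + 0.650000 + 0.011972 = 12.661972
  S → negative
  Longitude: 57′ + 58.18″ = 57.96967′; 151 + 57.96967/60 = 151.966161
  W ⇒ negate

1. 54.88750, -57.77824
2. 23.65678, -147.15222
3. -25.82167, -10.32797
4. 24.39244, 0.98806
5. 61.58072, -147.61111
6. -12.66197, -151.96616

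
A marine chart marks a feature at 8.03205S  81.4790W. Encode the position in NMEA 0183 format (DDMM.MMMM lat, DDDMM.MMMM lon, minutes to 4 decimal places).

φ: fractional part 0.032050 → 1.923000 minutes
Lon: minutes = (81.479000 − 81) × 60 = 28.740000

0801.9230,S / 08128.7400,W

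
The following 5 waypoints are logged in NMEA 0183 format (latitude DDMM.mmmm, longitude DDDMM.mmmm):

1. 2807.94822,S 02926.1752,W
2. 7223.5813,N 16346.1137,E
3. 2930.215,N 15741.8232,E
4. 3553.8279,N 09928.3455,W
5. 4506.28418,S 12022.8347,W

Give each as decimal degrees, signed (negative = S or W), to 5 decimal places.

Point 1:
  Lat: split at 2 digits → 28° and 7.94822′; 28 + 7.94822/60 = 28.132470
  S ⇒ negate
  λ: degrees = first 3 digits = 29, minutes = 26.1752; 29 + 26.1752/60 = 29.436253
  hemisphere W, so the sign is −
Point 2:
  Lat: degrees = first 2 digits = 72, minutes = 23.5813; 72 + 23.5813/60 = 72.393022
  N → positive
  Longitude: split at 3 digits → 163° and 46.1137′; 163 + 46.1137/60 = 163.768562
  E ⇒ keep positive
Point 3:
  φ: degrees = first 2 digits = 29, minutes = 30.215; 29 + 30.215/60 = 29.503583
  N → positive
  Lon: degrees = first 3 digits = 157, minutes = 41.8232; 157 + 41.8232/60 = 157.697053
  E → positive
Point 4:
  φ: degrees = first 2 digits = 35, minutes = 53.8279; 35 + 53.8279/60 = 35.897132
  N ⇒ keep positive
  Lon: split at 3 digits → 099° and 28.3455′; 99 + 28.3455/60 = 99.472425
  W → negative
Point 5:
  Latitude: split at 2 digits → 45° and 6.28418′; 45 + 6.28418/60 = 45.104736
  hemisphere S, so the sign is −
  λ: degrees = first 3 digits = 120, minutes = 22.8347; 120 + 22.8347/60 = 120.380578
  W ⇒ negate

1. -28.13247, -29.43625
2. 72.39302, 163.76856
3. 29.50358, 157.69705
4. 35.89713, -99.47243
5. -45.10474, -120.38058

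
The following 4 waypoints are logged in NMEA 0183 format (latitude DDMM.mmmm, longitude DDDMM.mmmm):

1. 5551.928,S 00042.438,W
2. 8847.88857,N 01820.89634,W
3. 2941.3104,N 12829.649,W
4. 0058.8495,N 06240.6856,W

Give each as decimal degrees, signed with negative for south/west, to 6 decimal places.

Point 1:
  φ: split at 2 digits → 55° and 51.928′; 55 + 51.928/60 = 55.8654667
  S ⇒ negate
  Longitude: split at 3 digits → 000° and 42.438′; 0 + 42.438/60 = 0.7073000
  W ⇒ negate
Point 2:
  φ: degrees = first 2 digits = 88, minutes = 47.88857; 88 + 47.88857/60 = 88.7981428
  N → positive
  Longitude: split at 3 digits → 018° and 20.89634′; 18 + 20.89634/60 = 18.3482723
  W → negative
Point 3:
  Lat: split at 2 digits → 29° and 41.3104′; 29 + 41.3104/60 = 29.6885067
  N ⇒ keep positive
  Lon: split at 3 digits → 128° and 29.649′; 128 + 29.649/60 = 128.4941500
  W → negative
Point 4:
  φ: degrees = first 2 digits = 0, minutes = 58.8495; 0 + 58.8495/60 = 0.9808250
  N → positive
  Lon: degrees = first 3 digits = 62, minutes = 40.6856; 62 + 40.6856/60 = 62.6780933
  W → negative

1. -55.865467, -0.707300
2. 88.798143, -18.348272
3. 29.688507, -128.494150
4. 0.980825, -62.678093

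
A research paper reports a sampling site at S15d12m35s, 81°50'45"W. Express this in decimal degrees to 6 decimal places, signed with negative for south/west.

Lat: 12′ + 35″ = 12.58333′; 15 + 12.58333/60 = 15.2097222
hemisphere S, so the sign is −
λ: 81° + 50/60 + 45/3600 = 81 + 0.833333 + 0.012500 = 81.8458333
W ⇒ negate

-15.209722, -81.845833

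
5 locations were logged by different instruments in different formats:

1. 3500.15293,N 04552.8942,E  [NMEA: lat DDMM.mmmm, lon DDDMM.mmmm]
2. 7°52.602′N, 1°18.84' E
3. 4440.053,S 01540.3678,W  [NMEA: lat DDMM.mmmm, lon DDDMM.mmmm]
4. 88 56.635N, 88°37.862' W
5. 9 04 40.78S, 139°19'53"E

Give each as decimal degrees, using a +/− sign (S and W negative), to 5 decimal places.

1. 35.00255, 45.88157
2. 7.87670, 1.31400
3. -44.66755, -15.67280
4. 88.94392, -88.63103
5. -9.07799, 139.33139

Point 1:
  Lat: split at 2 digits → 35° and 0.15293′; 35 + 0.15293/60 = 35.002549
  N ⇒ keep positive
  Longitude: degrees = first 3 digits = 45, minutes = 52.8942; 45 + 52.8942/60 = 45.881570
  E → positive
Point 2:
  φ: 52.602′ = 0.876700°; total 7.876700
  N ⇒ keep positive
  Longitude: 1 + 18.84/60 = 1.314000
  E ⇒ keep positive
Point 3:
  φ: split at 2 digits → 44° and 40.053′; 44 + 40.053/60 = 44.667550
  S → negative
  Lon: degrees = first 3 digits = 15, minutes = 40.3678; 15 + 40.3678/60 = 15.672797
  W → negative
Point 4:
  Lat: 56.635′ = 0.943917°; total 88.943917
  N → positive
  Longitude: 88 + 37.862/60 = 88.631033
  W → negative
Point 5:
  φ: 9 + 4/60 + 40.78/3600 = 9.077994
  S → negative
  Lon: 139 + 19/60 + 53/3600 = 139.331389
  E → positive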